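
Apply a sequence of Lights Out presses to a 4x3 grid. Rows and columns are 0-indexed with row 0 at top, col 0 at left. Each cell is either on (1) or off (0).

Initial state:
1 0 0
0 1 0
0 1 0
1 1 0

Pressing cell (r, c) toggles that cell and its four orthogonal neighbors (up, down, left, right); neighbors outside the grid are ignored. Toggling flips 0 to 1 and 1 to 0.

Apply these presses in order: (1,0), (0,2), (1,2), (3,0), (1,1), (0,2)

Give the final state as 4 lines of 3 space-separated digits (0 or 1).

Answer: 0 1 1
0 0 0
0 0 1
0 0 0

Derivation:
After press 1 at (1,0):
0 0 0
1 0 0
1 1 0
1 1 0

After press 2 at (0,2):
0 1 1
1 0 1
1 1 0
1 1 0

After press 3 at (1,2):
0 1 0
1 1 0
1 1 1
1 1 0

After press 4 at (3,0):
0 1 0
1 1 0
0 1 1
0 0 0

After press 5 at (1,1):
0 0 0
0 0 1
0 0 1
0 0 0

After press 6 at (0,2):
0 1 1
0 0 0
0 0 1
0 0 0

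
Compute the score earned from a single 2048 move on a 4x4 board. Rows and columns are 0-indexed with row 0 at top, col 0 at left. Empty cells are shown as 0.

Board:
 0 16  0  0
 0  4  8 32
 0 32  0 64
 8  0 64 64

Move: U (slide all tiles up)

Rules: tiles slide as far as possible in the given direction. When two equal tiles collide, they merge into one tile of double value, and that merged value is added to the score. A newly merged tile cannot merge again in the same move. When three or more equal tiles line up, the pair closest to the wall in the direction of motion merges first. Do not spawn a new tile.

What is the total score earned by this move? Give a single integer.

Answer: 128

Derivation:
Slide up:
col 0: [0, 0, 0, 8] -> [8, 0, 0, 0]  score +0 (running 0)
col 1: [16, 4, 32, 0] -> [16, 4, 32, 0]  score +0 (running 0)
col 2: [0, 8, 0, 64] -> [8, 64, 0, 0]  score +0 (running 0)
col 3: [0, 32, 64, 64] -> [32, 128, 0, 0]  score +128 (running 128)
Board after move:
  8  16   8  32
  0   4  64 128
  0  32   0   0
  0   0   0   0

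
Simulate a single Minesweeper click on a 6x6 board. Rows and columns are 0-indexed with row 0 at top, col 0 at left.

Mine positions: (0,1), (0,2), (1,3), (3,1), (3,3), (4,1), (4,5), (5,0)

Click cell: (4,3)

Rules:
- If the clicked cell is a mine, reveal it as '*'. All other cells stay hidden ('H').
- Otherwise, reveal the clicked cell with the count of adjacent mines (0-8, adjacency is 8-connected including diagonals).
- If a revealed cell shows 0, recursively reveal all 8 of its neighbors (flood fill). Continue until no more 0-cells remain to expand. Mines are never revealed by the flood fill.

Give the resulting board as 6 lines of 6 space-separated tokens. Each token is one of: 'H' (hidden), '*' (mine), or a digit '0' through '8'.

H H H H H H
H H H H H H
H H H H H H
H H H H H H
H H H 1 H H
H H H H H H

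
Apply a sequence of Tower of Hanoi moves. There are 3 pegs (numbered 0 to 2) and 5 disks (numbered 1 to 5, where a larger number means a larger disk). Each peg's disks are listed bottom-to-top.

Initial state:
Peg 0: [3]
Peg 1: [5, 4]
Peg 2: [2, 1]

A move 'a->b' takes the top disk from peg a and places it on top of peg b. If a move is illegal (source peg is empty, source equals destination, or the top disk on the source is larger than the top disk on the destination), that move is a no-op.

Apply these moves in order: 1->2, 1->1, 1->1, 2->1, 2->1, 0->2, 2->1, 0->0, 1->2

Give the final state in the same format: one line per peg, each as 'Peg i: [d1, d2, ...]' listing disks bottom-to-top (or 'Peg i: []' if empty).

Answer: Peg 0: [3]
Peg 1: [5, 4]
Peg 2: [2, 1]

Derivation:
After move 1 (1->2):
Peg 0: [3]
Peg 1: [5, 4]
Peg 2: [2, 1]

After move 2 (1->1):
Peg 0: [3]
Peg 1: [5, 4]
Peg 2: [2, 1]

After move 3 (1->1):
Peg 0: [3]
Peg 1: [5, 4]
Peg 2: [2, 1]

After move 4 (2->1):
Peg 0: [3]
Peg 1: [5, 4, 1]
Peg 2: [2]

After move 5 (2->1):
Peg 0: [3]
Peg 1: [5, 4, 1]
Peg 2: [2]

After move 6 (0->2):
Peg 0: [3]
Peg 1: [5, 4, 1]
Peg 2: [2]

After move 7 (2->1):
Peg 0: [3]
Peg 1: [5, 4, 1]
Peg 2: [2]

After move 8 (0->0):
Peg 0: [3]
Peg 1: [5, 4, 1]
Peg 2: [2]

After move 9 (1->2):
Peg 0: [3]
Peg 1: [5, 4]
Peg 2: [2, 1]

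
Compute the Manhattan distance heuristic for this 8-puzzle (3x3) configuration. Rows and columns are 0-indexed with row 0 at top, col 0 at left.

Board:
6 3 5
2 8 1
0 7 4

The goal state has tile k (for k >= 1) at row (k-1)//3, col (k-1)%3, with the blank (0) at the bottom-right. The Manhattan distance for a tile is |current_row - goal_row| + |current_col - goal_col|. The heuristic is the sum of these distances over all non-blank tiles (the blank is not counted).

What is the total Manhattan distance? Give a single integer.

Tile 6: (0,0)->(1,2) = 3
Tile 3: (0,1)->(0,2) = 1
Tile 5: (0,2)->(1,1) = 2
Tile 2: (1,0)->(0,1) = 2
Tile 8: (1,1)->(2,1) = 1
Tile 1: (1,2)->(0,0) = 3
Tile 7: (2,1)->(2,0) = 1
Tile 4: (2,2)->(1,0) = 3
Sum: 3 + 1 + 2 + 2 + 1 + 3 + 1 + 3 = 16

Answer: 16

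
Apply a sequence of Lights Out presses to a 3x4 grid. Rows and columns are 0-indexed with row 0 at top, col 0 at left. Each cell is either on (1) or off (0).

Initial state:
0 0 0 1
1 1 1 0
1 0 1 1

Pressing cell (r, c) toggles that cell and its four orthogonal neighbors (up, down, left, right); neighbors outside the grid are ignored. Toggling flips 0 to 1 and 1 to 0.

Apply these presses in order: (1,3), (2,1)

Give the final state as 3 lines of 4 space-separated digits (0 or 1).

Answer: 0 0 0 0
1 0 0 1
0 1 0 0

Derivation:
After press 1 at (1,3):
0 0 0 0
1 1 0 1
1 0 1 0

After press 2 at (2,1):
0 0 0 0
1 0 0 1
0 1 0 0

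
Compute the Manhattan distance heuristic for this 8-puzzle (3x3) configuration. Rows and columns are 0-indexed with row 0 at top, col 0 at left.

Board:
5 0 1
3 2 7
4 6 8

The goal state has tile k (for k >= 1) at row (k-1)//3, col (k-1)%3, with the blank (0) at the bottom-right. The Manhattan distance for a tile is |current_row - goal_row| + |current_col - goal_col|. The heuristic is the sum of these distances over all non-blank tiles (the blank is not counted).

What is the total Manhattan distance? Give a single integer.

Tile 5: at (0,0), goal (1,1), distance |0-1|+|0-1| = 2
Tile 1: at (0,2), goal (0,0), distance |0-0|+|2-0| = 2
Tile 3: at (1,0), goal (0,2), distance |1-0|+|0-2| = 3
Tile 2: at (1,1), goal (0,1), distance |1-0|+|1-1| = 1
Tile 7: at (1,2), goal (2,0), distance |1-2|+|2-0| = 3
Tile 4: at (2,0), goal (1,0), distance |2-1|+|0-0| = 1
Tile 6: at (2,1), goal (1,2), distance |2-1|+|1-2| = 2
Tile 8: at (2,2), goal (2,1), distance |2-2|+|2-1| = 1
Sum: 2 + 2 + 3 + 1 + 3 + 1 + 2 + 1 = 15

Answer: 15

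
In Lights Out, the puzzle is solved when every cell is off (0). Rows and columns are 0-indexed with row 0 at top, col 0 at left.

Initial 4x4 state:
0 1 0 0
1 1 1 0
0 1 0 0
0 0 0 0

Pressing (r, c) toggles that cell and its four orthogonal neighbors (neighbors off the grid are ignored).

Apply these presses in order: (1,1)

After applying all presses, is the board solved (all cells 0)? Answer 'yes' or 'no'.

Answer: yes

Derivation:
After press 1 at (1,1):
0 0 0 0
0 0 0 0
0 0 0 0
0 0 0 0

Lights still on: 0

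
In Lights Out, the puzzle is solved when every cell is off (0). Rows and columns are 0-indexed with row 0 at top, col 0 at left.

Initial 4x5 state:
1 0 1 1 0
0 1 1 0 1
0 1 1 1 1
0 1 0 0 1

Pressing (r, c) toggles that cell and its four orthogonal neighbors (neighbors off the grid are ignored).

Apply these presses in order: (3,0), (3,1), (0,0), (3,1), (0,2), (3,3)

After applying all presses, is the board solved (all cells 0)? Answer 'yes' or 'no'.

After press 1 at (3,0):
1 0 1 1 0
0 1 1 0 1
1 1 1 1 1
1 0 0 0 1

After press 2 at (3,1):
1 0 1 1 0
0 1 1 0 1
1 0 1 1 1
0 1 1 0 1

After press 3 at (0,0):
0 1 1 1 0
1 1 1 0 1
1 0 1 1 1
0 1 1 0 1

After press 4 at (3,1):
0 1 1 1 0
1 1 1 0 1
1 1 1 1 1
1 0 0 0 1

After press 5 at (0,2):
0 0 0 0 0
1 1 0 0 1
1 1 1 1 1
1 0 0 0 1

After press 6 at (3,3):
0 0 0 0 0
1 1 0 0 1
1 1 1 0 1
1 0 1 1 0

Lights still on: 10

Answer: no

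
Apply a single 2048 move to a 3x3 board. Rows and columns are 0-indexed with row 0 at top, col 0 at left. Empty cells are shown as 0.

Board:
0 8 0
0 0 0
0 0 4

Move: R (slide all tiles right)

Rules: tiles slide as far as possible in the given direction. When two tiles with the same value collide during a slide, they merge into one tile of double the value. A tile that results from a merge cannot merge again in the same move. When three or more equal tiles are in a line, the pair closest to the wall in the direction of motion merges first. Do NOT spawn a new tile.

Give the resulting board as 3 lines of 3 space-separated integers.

Slide right:
row 0: [0, 8, 0] -> [0, 0, 8]
row 1: [0, 0, 0] -> [0, 0, 0]
row 2: [0, 0, 4] -> [0, 0, 4]

Answer: 0 0 8
0 0 0
0 0 4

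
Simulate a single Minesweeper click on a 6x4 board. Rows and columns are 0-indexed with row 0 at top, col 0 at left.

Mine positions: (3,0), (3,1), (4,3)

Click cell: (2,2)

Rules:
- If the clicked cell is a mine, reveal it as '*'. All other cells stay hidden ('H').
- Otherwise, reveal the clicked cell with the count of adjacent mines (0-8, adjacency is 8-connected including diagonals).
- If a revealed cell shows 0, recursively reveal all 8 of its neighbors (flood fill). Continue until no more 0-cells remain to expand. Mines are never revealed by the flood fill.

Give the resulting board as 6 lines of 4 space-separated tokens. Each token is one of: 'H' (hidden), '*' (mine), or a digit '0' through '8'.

H H H H
H H H H
H H 1 H
H H H H
H H H H
H H H H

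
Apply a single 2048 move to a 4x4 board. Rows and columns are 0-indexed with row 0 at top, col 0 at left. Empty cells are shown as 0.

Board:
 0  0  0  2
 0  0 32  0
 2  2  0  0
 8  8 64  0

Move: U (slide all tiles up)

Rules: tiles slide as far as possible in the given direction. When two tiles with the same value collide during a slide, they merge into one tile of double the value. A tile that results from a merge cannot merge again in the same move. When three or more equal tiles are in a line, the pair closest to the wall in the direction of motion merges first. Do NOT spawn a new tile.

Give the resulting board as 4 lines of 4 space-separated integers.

Answer:  2  2 32  2
 8  8 64  0
 0  0  0  0
 0  0  0  0

Derivation:
Slide up:
col 0: [0, 0, 2, 8] -> [2, 8, 0, 0]
col 1: [0, 0, 2, 8] -> [2, 8, 0, 0]
col 2: [0, 32, 0, 64] -> [32, 64, 0, 0]
col 3: [2, 0, 0, 0] -> [2, 0, 0, 0]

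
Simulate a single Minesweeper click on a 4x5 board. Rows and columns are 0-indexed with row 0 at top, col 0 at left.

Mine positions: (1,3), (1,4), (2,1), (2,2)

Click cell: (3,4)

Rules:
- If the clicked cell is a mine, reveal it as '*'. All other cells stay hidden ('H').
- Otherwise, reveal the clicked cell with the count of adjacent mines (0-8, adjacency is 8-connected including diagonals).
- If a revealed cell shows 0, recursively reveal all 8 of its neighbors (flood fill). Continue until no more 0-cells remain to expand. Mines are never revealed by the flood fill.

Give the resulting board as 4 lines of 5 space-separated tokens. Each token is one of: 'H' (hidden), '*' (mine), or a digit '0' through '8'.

H H H H H
H H H H H
H H H 3 2
H H H 1 0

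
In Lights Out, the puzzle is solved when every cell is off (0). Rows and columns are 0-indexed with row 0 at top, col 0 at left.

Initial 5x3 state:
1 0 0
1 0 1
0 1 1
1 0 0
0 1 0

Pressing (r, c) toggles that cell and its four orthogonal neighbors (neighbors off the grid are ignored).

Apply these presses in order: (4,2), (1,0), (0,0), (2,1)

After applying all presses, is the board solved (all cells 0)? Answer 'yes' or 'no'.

Answer: no

Derivation:
After press 1 at (4,2):
1 0 0
1 0 1
0 1 1
1 0 1
0 0 1

After press 2 at (1,0):
0 0 0
0 1 1
1 1 1
1 0 1
0 0 1

After press 3 at (0,0):
1 1 0
1 1 1
1 1 1
1 0 1
0 0 1

After press 4 at (2,1):
1 1 0
1 0 1
0 0 0
1 1 1
0 0 1

Lights still on: 8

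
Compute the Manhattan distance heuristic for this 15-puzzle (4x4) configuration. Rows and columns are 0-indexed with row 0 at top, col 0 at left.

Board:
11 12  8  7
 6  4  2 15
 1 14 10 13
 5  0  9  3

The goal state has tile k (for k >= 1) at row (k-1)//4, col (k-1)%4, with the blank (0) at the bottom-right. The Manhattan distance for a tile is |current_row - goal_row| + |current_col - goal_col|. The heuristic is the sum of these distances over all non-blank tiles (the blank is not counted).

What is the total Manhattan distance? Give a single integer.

Tile 11: at (0,0), goal (2,2), distance |0-2|+|0-2| = 4
Tile 12: at (0,1), goal (2,3), distance |0-2|+|1-3| = 4
Tile 8: at (0,2), goal (1,3), distance |0-1|+|2-3| = 2
Tile 7: at (0,3), goal (1,2), distance |0-1|+|3-2| = 2
Tile 6: at (1,0), goal (1,1), distance |1-1|+|0-1| = 1
Tile 4: at (1,1), goal (0,3), distance |1-0|+|1-3| = 3
Tile 2: at (1,2), goal (0,1), distance |1-0|+|2-1| = 2
Tile 15: at (1,3), goal (3,2), distance |1-3|+|3-2| = 3
Tile 1: at (2,0), goal (0,0), distance |2-0|+|0-0| = 2
Tile 14: at (2,1), goal (3,1), distance |2-3|+|1-1| = 1
Tile 10: at (2,2), goal (2,1), distance |2-2|+|2-1| = 1
Tile 13: at (2,3), goal (3,0), distance |2-3|+|3-0| = 4
Tile 5: at (3,0), goal (1,0), distance |3-1|+|0-0| = 2
Tile 9: at (3,2), goal (2,0), distance |3-2|+|2-0| = 3
Tile 3: at (3,3), goal (0,2), distance |3-0|+|3-2| = 4
Sum: 4 + 4 + 2 + 2 + 1 + 3 + 2 + 3 + 2 + 1 + 1 + 4 + 2 + 3 + 4 = 38

Answer: 38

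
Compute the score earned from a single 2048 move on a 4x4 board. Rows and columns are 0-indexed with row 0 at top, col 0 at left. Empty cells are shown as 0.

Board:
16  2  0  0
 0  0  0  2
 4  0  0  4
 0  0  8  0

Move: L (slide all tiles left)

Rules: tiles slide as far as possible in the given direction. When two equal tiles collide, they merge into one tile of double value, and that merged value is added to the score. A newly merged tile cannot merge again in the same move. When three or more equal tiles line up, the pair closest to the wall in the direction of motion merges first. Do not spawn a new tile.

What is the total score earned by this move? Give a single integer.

Slide left:
row 0: [16, 2, 0, 0] -> [16, 2, 0, 0]  score +0 (running 0)
row 1: [0, 0, 0, 2] -> [2, 0, 0, 0]  score +0 (running 0)
row 2: [4, 0, 0, 4] -> [8, 0, 0, 0]  score +8 (running 8)
row 3: [0, 0, 8, 0] -> [8, 0, 0, 0]  score +0 (running 8)
Board after move:
16  2  0  0
 2  0  0  0
 8  0  0  0
 8  0  0  0

Answer: 8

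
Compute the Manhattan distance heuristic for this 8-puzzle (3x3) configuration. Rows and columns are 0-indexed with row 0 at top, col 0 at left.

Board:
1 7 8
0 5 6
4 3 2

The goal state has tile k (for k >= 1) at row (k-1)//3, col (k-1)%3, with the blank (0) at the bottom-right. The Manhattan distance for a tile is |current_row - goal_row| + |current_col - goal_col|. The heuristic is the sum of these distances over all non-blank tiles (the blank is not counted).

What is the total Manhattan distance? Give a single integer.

Answer: 13

Derivation:
Tile 1: (0,0)->(0,0) = 0
Tile 7: (0,1)->(2,0) = 3
Tile 8: (0,2)->(2,1) = 3
Tile 5: (1,1)->(1,1) = 0
Tile 6: (1,2)->(1,2) = 0
Tile 4: (2,0)->(1,0) = 1
Tile 3: (2,1)->(0,2) = 3
Tile 2: (2,2)->(0,1) = 3
Sum: 0 + 3 + 3 + 0 + 0 + 1 + 3 + 3 = 13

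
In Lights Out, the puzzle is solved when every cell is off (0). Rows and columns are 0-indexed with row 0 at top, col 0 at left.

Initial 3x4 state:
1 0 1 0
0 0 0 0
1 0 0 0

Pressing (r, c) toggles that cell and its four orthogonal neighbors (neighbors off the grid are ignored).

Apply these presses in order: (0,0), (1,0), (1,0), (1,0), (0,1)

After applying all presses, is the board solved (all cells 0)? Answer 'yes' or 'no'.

Answer: yes

Derivation:
After press 1 at (0,0):
0 1 1 0
1 0 0 0
1 0 0 0

After press 2 at (1,0):
1 1 1 0
0 1 0 0
0 0 0 0

After press 3 at (1,0):
0 1 1 0
1 0 0 0
1 0 0 0

After press 4 at (1,0):
1 1 1 0
0 1 0 0
0 0 0 0

After press 5 at (0,1):
0 0 0 0
0 0 0 0
0 0 0 0

Lights still on: 0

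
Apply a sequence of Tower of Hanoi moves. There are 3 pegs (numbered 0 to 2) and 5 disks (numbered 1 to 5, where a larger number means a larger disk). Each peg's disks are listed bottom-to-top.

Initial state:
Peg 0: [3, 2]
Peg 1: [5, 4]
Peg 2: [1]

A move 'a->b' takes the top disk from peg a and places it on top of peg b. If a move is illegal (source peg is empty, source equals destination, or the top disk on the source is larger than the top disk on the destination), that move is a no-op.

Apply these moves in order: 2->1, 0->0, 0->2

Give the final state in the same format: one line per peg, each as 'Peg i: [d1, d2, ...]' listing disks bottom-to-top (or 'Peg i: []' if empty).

Answer: Peg 0: [3]
Peg 1: [5, 4, 1]
Peg 2: [2]

Derivation:
After move 1 (2->1):
Peg 0: [3, 2]
Peg 1: [5, 4, 1]
Peg 2: []

After move 2 (0->0):
Peg 0: [3, 2]
Peg 1: [5, 4, 1]
Peg 2: []

After move 3 (0->2):
Peg 0: [3]
Peg 1: [5, 4, 1]
Peg 2: [2]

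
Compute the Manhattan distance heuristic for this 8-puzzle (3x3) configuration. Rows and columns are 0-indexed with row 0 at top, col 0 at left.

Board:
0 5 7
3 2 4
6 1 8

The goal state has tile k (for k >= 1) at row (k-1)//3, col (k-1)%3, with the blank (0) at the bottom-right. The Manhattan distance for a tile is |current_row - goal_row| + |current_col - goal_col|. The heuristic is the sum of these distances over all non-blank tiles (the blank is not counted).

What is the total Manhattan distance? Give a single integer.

Answer: 18

Derivation:
Tile 5: at (0,1), goal (1,1), distance |0-1|+|1-1| = 1
Tile 7: at (0,2), goal (2,0), distance |0-2|+|2-0| = 4
Tile 3: at (1,0), goal (0,2), distance |1-0|+|0-2| = 3
Tile 2: at (1,1), goal (0,1), distance |1-0|+|1-1| = 1
Tile 4: at (1,2), goal (1,0), distance |1-1|+|2-0| = 2
Tile 6: at (2,0), goal (1,2), distance |2-1|+|0-2| = 3
Tile 1: at (2,1), goal (0,0), distance |2-0|+|1-0| = 3
Tile 8: at (2,2), goal (2,1), distance |2-2|+|2-1| = 1
Sum: 1 + 4 + 3 + 1 + 2 + 3 + 3 + 1 = 18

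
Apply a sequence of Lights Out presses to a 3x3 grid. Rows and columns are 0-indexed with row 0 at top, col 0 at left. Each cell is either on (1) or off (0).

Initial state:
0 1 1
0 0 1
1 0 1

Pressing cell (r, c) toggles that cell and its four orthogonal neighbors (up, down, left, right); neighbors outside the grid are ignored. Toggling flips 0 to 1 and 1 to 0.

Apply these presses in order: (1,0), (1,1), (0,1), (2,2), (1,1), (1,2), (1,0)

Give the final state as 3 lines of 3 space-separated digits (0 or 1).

Answer: 1 0 1
0 0 1
1 1 1

Derivation:
After press 1 at (1,0):
1 1 1
1 1 1
0 0 1

After press 2 at (1,1):
1 0 1
0 0 0
0 1 1

After press 3 at (0,1):
0 1 0
0 1 0
0 1 1

After press 4 at (2,2):
0 1 0
0 1 1
0 0 0

After press 5 at (1,1):
0 0 0
1 0 0
0 1 0

After press 6 at (1,2):
0 0 1
1 1 1
0 1 1

After press 7 at (1,0):
1 0 1
0 0 1
1 1 1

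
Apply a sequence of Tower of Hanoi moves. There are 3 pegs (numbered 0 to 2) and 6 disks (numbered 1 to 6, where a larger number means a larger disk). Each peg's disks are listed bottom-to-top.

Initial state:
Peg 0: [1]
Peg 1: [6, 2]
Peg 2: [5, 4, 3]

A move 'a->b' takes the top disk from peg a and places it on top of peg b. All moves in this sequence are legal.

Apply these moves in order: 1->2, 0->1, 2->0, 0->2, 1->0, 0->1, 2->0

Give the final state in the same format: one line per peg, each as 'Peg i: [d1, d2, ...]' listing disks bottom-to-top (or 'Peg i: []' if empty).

Answer: Peg 0: [2]
Peg 1: [6, 1]
Peg 2: [5, 4, 3]

Derivation:
After move 1 (1->2):
Peg 0: [1]
Peg 1: [6]
Peg 2: [5, 4, 3, 2]

After move 2 (0->1):
Peg 0: []
Peg 1: [6, 1]
Peg 2: [5, 4, 3, 2]

After move 3 (2->0):
Peg 0: [2]
Peg 1: [6, 1]
Peg 2: [5, 4, 3]

After move 4 (0->2):
Peg 0: []
Peg 1: [6, 1]
Peg 2: [5, 4, 3, 2]

After move 5 (1->0):
Peg 0: [1]
Peg 1: [6]
Peg 2: [5, 4, 3, 2]

After move 6 (0->1):
Peg 0: []
Peg 1: [6, 1]
Peg 2: [5, 4, 3, 2]

After move 7 (2->0):
Peg 0: [2]
Peg 1: [6, 1]
Peg 2: [5, 4, 3]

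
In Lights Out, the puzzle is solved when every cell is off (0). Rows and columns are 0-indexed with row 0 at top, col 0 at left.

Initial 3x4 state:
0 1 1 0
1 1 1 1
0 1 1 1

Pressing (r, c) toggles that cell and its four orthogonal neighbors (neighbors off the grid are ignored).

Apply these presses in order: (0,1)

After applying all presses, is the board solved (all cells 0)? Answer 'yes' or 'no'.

After press 1 at (0,1):
1 0 0 0
1 0 1 1
0 1 1 1

Lights still on: 7

Answer: no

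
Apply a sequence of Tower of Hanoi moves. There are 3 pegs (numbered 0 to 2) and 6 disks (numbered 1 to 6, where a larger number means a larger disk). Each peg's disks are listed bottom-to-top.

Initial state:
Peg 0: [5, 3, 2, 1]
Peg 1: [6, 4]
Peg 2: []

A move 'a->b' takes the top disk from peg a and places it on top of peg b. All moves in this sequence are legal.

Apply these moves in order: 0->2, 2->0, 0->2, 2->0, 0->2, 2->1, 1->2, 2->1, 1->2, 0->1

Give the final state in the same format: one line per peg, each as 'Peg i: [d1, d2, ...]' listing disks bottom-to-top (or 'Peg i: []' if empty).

Answer: Peg 0: [5, 3]
Peg 1: [6, 4, 2]
Peg 2: [1]

Derivation:
After move 1 (0->2):
Peg 0: [5, 3, 2]
Peg 1: [6, 4]
Peg 2: [1]

After move 2 (2->0):
Peg 0: [5, 3, 2, 1]
Peg 1: [6, 4]
Peg 2: []

After move 3 (0->2):
Peg 0: [5, 3, 2]
Peg 1: [6, 4]
Peg 2: [1]

After move 4 (2->0):
Peg 0: [5, 3, 2, 1]
Peg 1: [6, 4]
Peg 2: []

After move 5 (0->2):
Peg 0: [5, 3, 2]
Peg 1: [6, 4]
Peg 2: [1]

After move 6 (2->1):
Peg 0: [5, 3, 2]
Peg 1: [6, 4, 1]
Peg 2: []

After move 7 (1->2):
Peg 0: [5, 3, 2]
Peg 1: [6, 4]
Peg 2: [1]

After move 8 (2->1):
Peg 0: [5, 3, 2]
Peg 1: [6, 4, 1]
Peg 2: []

After move 9 (1->2):
Peg 0: [5, 3, 2]
Peg 1: [6, 4]
Peg 2: [1]

After move 10 (0->1):
Peg 0: [5, 3]
Peg 1: [6, 4, 2]
Peg 2: [1]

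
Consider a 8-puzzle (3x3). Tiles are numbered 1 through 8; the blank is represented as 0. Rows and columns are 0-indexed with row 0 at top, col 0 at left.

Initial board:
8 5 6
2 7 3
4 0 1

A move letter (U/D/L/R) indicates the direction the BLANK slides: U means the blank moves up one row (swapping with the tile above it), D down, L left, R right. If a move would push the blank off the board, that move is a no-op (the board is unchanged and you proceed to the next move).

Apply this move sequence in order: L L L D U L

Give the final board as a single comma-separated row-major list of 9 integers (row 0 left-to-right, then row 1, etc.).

Answer: 8, 5, 6, 0, 7, 3, 2, 4, 1

Derivation:
After move 1 (L):
8 5 6
2 7 3
0 4 1

After move 2 (L):
8 5 6
2 7 3
0 4 1

After move 3 (L):
8 5 6
2 7 3
0 4 1

After move 4 (D):
8 5 6
2 7 3
0 4 1

After move 5 (U):
8 5 6
0 7 3
2 4 1

After move 6 (L):
8 5 6
0 7 3
2 4 1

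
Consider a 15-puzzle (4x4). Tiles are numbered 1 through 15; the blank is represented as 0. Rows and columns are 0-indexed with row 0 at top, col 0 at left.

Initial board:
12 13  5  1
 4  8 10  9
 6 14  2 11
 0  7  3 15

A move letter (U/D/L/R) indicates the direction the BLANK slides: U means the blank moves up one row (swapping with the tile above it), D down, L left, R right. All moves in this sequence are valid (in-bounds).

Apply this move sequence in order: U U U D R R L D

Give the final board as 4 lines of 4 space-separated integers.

After move 1 (U):
12 13  5  1
 4  8 10  9
 0 14  2 11
 6  7  3 15

After move 2 (U):
12 13  5  1
 0  8 10  9
 4 14  2 11
 6  7  3 15

After move 3 (U):
 0 13  5  1
12  8 10  9
 4 14  2 11
 6  7  3 15

After move 4 (D):
12 13  5  1
 0  8 10  9
 4 14  2 11
 6  7  3 15

After move 5 (R):
12 13  5  1
 8  0 10  9
 4 14  2 11
 6  7  3 15

After move 6 (R):
12 13  5  1
 8 10  0  9
 4 14  2 11
 6  7  3 15

After move 7 (L):
12 13  5  1
 8  0 10  9
 4 14  2 11
 6  7  3 15

After move 8 (D):
12 13  5  1
 8 14 10  9
 4  0  2 11
 6  7  3 15

Answer: 12 13  5  1
 8 14 10  9
 4  0  2 11
 6  7  3 15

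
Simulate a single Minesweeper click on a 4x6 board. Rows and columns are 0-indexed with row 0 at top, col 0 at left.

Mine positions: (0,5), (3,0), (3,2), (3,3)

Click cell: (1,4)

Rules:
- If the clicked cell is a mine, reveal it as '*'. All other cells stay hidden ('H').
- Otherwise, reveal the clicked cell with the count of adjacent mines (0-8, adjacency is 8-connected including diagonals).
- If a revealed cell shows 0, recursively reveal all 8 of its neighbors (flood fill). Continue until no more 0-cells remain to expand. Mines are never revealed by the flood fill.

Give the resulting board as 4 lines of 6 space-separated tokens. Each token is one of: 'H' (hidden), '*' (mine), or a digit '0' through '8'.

H H H H H H
H H H H 1 H
H H H H H H
H H H H H H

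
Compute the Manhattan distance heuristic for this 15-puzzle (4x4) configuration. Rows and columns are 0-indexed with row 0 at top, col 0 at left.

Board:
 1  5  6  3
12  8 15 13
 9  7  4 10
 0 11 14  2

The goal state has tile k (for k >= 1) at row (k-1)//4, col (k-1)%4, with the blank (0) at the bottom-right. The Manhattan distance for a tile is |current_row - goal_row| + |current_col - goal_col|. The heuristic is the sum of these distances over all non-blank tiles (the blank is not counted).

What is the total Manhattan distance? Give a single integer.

Answer: 33

Derivation:
Tile 1: (0,0)->(0,0) = 0
Tile 5: (0,1)->(1,0) = 2
Tile 6: (0,2)->(1,1) = 2
Tile 3: (0,3)->(0,2) = 1
Tile 12: (1,0)->(2,3) = 4
Tile 8: (1,1)->(1,3) = 2
Tile 15: (1,2)->(3,2) = 2
Tile 13: (1,3)->(3,0) = 5
Tile 9: (2,0)->(2,0) = 0
Tile 7: (2,1)->(1,2) = 2
Tile 4: (2,2)->(0,3) = 3
Tile 10: (2,3)->(2,1) = 2
Tile 11: (3,1)->(2,2) = 2
Tile 14: (3,2)->(3,1) = 1
Tile 2: (3,3)->(0,1) = 5
Sum: 0 + 2 + 2 + 1 + 4 + 2 + 2 + 5 + 0 + 2 + 3 + 2 + 2 + 1 + 5 = 33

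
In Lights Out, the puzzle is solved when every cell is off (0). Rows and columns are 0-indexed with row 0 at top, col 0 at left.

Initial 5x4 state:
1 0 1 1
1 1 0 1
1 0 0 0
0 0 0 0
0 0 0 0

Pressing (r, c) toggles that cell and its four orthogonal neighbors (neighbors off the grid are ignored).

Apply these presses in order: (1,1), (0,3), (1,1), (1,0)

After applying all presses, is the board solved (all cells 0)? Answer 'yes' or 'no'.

After press 1 at (1,1):
1 1 1 1
0 0 1 1
1 1 0 0
0 0 0 0
0 0 0 0

After press 2 at (0,3):
1 1 0 0
0 0 1 0
1 1 0 0
0 0 0 0
0 0 0 0

After press 3 at (1,1):
1 0 0 0
1 1 0 0
1 0 0 0
0 0 0 0
0 0 0 0

After press 4 at (1,0):
0 0 0 0
0 0 0 0
0 0 0 0
0 0 0 0
0 0 0 0

Lights still on: 0

Answer: yes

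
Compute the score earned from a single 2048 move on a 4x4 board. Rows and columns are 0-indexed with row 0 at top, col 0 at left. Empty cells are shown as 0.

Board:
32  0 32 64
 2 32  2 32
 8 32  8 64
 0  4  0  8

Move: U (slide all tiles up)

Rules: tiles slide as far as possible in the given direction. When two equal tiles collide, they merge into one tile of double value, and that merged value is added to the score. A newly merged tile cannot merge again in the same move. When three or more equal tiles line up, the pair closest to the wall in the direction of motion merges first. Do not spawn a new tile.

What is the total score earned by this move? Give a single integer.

Slide up:
col 0: [32, 2, 8, 0] -> [32, 2, 8, 0]  score +0 (running 0)
col 1: [0, 32, 32, 4] -> [64, 4, 0, 0]  score +64 (running 64)
col 2: [32, 2, 8, 0] -> [32, 2, 8, 0]  score +0 (running 64)
col 3: [64, 32, 64, 8] -> [64, 32, 64, 8]  score +0 (running 64)
Board after move:
32 64 32 64
 2  4  2 32
 8  0  8 64
 0  0  0  8

Answer: 64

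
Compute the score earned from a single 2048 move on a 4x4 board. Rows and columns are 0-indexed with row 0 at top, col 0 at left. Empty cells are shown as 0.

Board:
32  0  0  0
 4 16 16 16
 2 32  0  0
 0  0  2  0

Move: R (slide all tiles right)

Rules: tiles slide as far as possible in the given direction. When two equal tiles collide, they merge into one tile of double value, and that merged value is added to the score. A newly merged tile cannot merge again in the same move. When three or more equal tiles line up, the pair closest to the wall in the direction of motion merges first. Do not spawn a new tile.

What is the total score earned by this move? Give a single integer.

Slide right:
row 0: [32, 0, 0, 0] -> [0, 0, 0, 32]  score +0 (running 0)
row 1: [4, 16, 16, 16] -> [0, 4, 16, 32]  score +32 (running 32)
row 2: [2, 32, 0, 0] -> [0, 0, 2, 32]  score +0 (running 32)
row 3: [0, 0, 2, 0] -> [0, 0, 0, 2]  score +0 (running 32)
Board after move:
 0  0  0 32
 0  4 16 32
 0  0  2 32
 0  0  0  2

Answer: 32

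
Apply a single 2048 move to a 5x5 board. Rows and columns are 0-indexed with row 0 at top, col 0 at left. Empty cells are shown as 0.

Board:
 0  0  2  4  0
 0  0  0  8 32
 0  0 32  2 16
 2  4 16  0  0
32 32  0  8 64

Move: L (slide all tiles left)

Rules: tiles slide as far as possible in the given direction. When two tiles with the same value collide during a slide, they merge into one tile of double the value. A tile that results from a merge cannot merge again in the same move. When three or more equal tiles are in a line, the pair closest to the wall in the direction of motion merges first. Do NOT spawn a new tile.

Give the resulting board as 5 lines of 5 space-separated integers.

Answer:  2  4  0  0  0
 8 32  0  0  0
32  2 16  0  0
 2  4 16  0  0
64  8 64  0  0

Derivation:
Slide left:
row 0: [0, 0, 2, 4, 0] -> [2, 4, 0, 0, 0]
row 1: [0, 0, 0, 8, 32] -> [8, 32, 0, 0, 0]
row 2: [0, 0, 32, 2, 16] -> [32, 2, 16, 0, 0]
row 3: [2, 4, 16, 0, 0] -> [2, 4, 16, 0, 0]
row 4: [32, 32, 0, 8, 64] -> [64, 8, 64, 0, 0]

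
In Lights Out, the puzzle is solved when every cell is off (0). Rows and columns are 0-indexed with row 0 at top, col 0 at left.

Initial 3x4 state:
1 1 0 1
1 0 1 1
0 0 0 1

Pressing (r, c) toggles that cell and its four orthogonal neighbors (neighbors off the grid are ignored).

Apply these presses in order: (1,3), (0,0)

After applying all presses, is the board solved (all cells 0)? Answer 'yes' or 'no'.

Answer: yes

Derivation:
After press 1 at (1,3):
1 1 0 0
1 0 0 0
0 0 0 0

After press 2 at (0,0):
0 0 0 0
0 0 0 0
0 0 0 0

Lights still on: 0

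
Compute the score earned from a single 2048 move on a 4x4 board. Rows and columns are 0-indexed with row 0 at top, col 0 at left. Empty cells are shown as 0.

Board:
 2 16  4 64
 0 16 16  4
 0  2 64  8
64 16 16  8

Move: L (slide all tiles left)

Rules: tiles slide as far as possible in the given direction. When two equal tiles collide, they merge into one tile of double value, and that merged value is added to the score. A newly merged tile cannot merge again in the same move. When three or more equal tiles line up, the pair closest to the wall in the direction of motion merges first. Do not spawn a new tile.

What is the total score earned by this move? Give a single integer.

Answer: 64

Derivation:
Slide left:
row 0: [2, 16, 4, 64] -> [2, 16, 4, 64]  score +0 (running 0)
row 1: [0, 16, 16, 4] -> [32, 4, 0, 0]  score +32 (running 32)
row 2: [0, 2, 64, 8] -> [2, 64, 8, 0]  score +0 (running 32)
row 3: [64, 16, 16, 8] -> [64, 32, 8, 0]  score +32 (running 64)
Board after move:
 2 16  4 64
32  4  0  0
 2 64  8  0
64 32  8  0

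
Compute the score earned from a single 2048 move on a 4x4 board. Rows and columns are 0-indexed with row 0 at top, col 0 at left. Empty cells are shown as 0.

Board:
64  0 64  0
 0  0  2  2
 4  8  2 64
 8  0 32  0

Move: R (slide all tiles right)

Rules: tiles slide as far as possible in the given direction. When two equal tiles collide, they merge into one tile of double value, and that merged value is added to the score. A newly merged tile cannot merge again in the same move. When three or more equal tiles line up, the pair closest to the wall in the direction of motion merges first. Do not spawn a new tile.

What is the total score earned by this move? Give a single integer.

Slide right:
row 0: [64, 0, 64, 0] -> [0, 0, 0, 128]  score +128 (running 128)
row 1: [0, 0, 2, 2] -> [0, 0, 0, 4]  score +4 (running 132)
row 2: [4, 8, 2, 64] -> [4, 8, 2, 64]  score +0 (running 132)
row 3: [8, 0, 32, 0] -> [0, 0, 8, 32]  score +0 (running 132)
Board after move:
  0   0   0 128
  0   0   0   4
  4   8   2  64
  0   0   8  32

Answer: 132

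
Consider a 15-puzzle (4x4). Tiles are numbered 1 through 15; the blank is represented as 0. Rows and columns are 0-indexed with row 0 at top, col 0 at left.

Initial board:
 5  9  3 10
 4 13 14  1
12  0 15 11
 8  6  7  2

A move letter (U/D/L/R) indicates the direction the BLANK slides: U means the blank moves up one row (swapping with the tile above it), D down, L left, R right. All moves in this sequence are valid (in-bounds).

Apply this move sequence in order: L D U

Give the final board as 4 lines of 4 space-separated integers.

Answer:  5  9  3 10
 4 13 14  1
 0 12 15 11
 8  6  7  2

Derivation:
After move 1 (L):
 5  9  3 10
 4 13 14  1
 0 12 15 11
 8  6  7  2

After move 2 (D):
 5  9  3 10
 4 13 14  1
 8 12 15 11
 0  6  7  2

After move 3 (U):
 5  9  3 10
 4 13 14  1
 0 12 15 11
 8  6  7  2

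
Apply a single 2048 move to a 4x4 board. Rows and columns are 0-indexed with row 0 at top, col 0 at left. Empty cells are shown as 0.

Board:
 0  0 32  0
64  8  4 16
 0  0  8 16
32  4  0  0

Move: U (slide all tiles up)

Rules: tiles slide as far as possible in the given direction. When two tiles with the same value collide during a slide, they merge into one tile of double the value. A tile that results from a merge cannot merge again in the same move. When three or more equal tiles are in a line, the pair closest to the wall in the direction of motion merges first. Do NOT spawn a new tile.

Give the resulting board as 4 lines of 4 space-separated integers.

Answer: 64  8 32 32
32  4  4  0
 0  0  8  0
 0  0  0  0

Derivation:
Slide up:
col 0: [0, 64, 0, 32] -> [64, 32, 0, 0]
col 1: [0, 8, 0, 4] -> [8, 4, 0, 0]
col 2: [32, 4, 8, 0] -> [32, 4, 8, 0]
col 3: [0, 16, 16, 0] -> [32, 0, 0, 0]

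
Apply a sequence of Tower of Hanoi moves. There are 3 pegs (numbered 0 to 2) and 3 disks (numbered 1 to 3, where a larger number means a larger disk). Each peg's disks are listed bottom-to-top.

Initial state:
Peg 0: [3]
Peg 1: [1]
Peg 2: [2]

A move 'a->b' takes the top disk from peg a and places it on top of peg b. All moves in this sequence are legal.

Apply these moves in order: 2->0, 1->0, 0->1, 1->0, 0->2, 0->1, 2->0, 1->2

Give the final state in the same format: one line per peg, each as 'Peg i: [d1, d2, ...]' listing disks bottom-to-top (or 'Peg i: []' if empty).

Answer: Peg 0: [3, 1]
Peg 1: []
Peg 2: [2]

Derivation:
After move 1 (2->0):
Peg 0: [3, 2]
Peg 1: [1]
Peg 2: []

After move 2 (1->0):
Peg 0: [3, 2, 1]
Peg 1: []
Peg 2: []

After move 3 (0->1):
Peg 0: [3, 2]
Peg 1: [1]
Peg 2: []

After move 4 (1->0):
Peg 0: [3, 2, 1]
Peg 1: []
Peg 2: []

After move 5 (0->2):
Peg 0: [3, 2]
Peg 1: []
Peg 2: [1]

After move 6 (0->1):
Peg 0: [3]
Peg 1: [2]
Peg 2: [1]

After move 7 (2->0):
Peg 0: [3, 1]
Peg 1: [2]
Peg 2: []

After move 8 (1->2):
Peg 0: [3, 1]
Peg 1: []
Peg 2: [2]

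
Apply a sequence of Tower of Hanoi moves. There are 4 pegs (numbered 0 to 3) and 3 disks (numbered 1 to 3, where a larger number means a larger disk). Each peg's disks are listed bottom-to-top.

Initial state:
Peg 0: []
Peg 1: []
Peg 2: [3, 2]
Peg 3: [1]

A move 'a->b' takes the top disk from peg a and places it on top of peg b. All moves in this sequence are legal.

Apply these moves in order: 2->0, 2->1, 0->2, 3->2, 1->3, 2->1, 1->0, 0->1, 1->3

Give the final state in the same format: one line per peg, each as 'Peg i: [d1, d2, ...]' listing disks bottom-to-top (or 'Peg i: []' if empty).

Answer: Peg 0: []
Peg 1: []
Peg 2: [2]
Peg 3: [3, 1]

Derivation:
After move 1 (2->0):
Peg 0: [2]
Peg 1: []
Peg 2: [3]
Peg 3: [1]

After move 2 (2->1):
Peg 0: [2]
Peg 1: [3]
Peg 2: []
Peg 3: [1]

After move 3 (0->2):
Peg 0: []
Peg 1: [3]
Peg 2: [2]
Peg 3: [1]

After move 4 (3->2):
Peg 0: []
Peg 1: [3]
Peg 2: [2, 1]
Peg 3: []

After move 5 (1->3):
Peg 0: []
Peg 1: []
Peg 2: [2, 1]
Peg 3: [3]

After move 6 (2->1):
Peg 0: []
Peg 1: [1]
Peg 2: [2]
Peg 3: [3]

After move 7 (1->0):
Peg 0: [1]
Peg 1: []
Peg 2: [2]
Peg 3: [3]

After move 8 (0->1):
Peg 0: []
Peg 1: [1]
Peg 2: [2]
Peg 3: [3]

After move 9 (1->3):
Peg 0: []
Peg 1: []
Peg 2: [2]
Peg 3: [3, 1]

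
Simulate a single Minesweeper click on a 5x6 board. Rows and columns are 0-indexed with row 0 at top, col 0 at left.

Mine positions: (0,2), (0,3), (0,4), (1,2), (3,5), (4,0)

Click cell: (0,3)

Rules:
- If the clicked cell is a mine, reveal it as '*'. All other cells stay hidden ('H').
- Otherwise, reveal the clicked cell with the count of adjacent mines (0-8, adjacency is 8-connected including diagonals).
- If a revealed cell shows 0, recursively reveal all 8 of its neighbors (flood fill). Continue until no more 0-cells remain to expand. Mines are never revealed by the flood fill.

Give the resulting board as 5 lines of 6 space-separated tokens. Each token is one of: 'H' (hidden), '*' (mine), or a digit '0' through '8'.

H H H * H H
H H H H H H
H H H H H H
H H H H H H
H H H H H H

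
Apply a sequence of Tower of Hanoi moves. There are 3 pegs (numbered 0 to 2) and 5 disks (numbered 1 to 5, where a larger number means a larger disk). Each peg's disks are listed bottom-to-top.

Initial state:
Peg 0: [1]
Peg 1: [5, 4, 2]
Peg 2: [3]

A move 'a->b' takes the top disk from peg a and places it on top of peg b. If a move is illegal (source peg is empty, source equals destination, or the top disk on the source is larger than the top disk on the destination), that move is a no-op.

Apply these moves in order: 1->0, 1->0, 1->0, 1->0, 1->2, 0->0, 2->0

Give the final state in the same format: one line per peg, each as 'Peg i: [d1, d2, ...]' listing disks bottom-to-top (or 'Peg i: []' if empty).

After move 1 (1->0):
Peg 0: [1]
Peg 1: [5, 4, 2]
Peg 2: [3]

After move 2 (1->0):
Peg 0: [1]
Peg 1: [5, 4, 2]
Peg 2: [3]

After move 3 (1->0):
Peg 0: [1]
Peg 1: [5, 4, 2]
Peg 2: [3]

After move 4 (1->0):
Peg 0: [1]
Peg 1: [5, 4, 2]
Peg 2: [3]

After move 5 (1->2):
Peg 0: [1]
Peg 1: [5, 4]
Peg 2: [3, 2]

After move 6 (0->0):
Peg 0: [1]
Peg 1: [5, 4]
Peg 2: [3, 2]

After move 7 (2->0):
Peg 0: [1]
Peg 1: [5, 4]
Peg 2: [3, 2]

Answer: Peg 0: [1]
Peg 1: [5, 4]
Peg 2: [3, 2]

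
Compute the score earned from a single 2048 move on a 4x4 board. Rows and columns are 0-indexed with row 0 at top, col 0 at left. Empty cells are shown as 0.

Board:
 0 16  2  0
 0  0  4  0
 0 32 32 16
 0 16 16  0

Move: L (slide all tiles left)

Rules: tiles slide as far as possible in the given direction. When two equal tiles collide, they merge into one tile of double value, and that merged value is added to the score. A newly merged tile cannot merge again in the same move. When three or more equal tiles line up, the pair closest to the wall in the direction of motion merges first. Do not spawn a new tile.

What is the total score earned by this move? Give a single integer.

Slide left:
row 0: [0, 16, 2, 0] -> [16, 2, 0, 0]  score +0 (running 0)
row 1: [0, 0, 4, 0] -> [4, 0, 0, 0]  score +0 (running 0)
row 2: [0, 32, 32, 16] -> [64, 16, 0, 0]  score +64 (running 64)
row 3: [0, 16, 16, 0] -> [32, 0, 0, 0]  score +32 (running 96)
Board after move:
16  2  0  0
 4  0  0  0
64 16  0  0
32  0  0  0

Answer: 96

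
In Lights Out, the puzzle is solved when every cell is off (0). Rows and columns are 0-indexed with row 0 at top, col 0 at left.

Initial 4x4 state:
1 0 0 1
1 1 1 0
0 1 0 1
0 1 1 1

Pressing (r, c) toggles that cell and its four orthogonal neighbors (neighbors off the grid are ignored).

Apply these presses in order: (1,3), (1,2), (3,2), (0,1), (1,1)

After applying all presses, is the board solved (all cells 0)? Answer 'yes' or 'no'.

After press 1 at (1,3):
1 0 0 0
1 1 0 1
0 1 0 0
0 1 1 1

After press 2 at (1,2):
1 0 1 0
1 0 1 0
0 1 1 0
0 1 1 1

After press 3 at (3,2):
1 0 1 0
1 0 1 0
0 1 0 0
0 0 0 0

After press 4 at (0,1):
0 1 0 0
1 1 1 0
0 1 0 0
0 0 0 0

After press 5 at (1,1):
0 0 0 0
0 0 0 0
0 0 0 0
0 0 0 0

Lights still on: 0

Answer: yes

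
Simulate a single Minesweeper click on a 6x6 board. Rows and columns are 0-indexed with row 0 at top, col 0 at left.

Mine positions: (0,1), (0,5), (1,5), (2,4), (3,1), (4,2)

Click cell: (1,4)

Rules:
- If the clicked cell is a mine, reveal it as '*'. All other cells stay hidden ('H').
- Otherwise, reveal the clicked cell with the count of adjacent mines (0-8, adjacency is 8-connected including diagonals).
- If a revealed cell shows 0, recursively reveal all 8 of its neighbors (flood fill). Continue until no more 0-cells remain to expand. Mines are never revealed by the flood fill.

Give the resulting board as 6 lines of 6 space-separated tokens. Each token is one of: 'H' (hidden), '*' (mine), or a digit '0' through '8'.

H H H H H H
H H H H 3 H
H H H H H H
H H H H H H
H H H H H H
H H H H H H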